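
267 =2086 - 1819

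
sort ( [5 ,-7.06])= [-7.06 , 5] 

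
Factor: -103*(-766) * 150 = 11834700 = 2^2*3^1 *5^2*103^1*383^1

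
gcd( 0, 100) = 100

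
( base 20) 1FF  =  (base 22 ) 1AB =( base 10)715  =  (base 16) 2CB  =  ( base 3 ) 222111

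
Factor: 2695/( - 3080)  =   - 7/8  =  - 2^( - 3)*7^1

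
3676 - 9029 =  - 5353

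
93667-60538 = 33129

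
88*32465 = 2856920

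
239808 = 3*79936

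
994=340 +654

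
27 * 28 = 756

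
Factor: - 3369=  -  3^1 * 1123^1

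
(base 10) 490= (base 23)l7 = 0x1ea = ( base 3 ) 200011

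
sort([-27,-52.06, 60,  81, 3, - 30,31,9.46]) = [ - 52.06, - 30, - 27,  3, 9.46,31,  60,81 ] 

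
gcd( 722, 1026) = 38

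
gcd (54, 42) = 6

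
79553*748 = 59505644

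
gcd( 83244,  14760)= 12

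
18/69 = 6/23 = 0.26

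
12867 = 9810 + 3057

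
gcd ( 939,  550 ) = 1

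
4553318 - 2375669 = 2177649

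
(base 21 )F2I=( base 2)1101000010011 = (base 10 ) 6675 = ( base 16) 1a13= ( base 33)649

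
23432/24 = 2929/3  =  976.33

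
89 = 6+83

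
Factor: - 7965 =-3^3 * 5^1*59^1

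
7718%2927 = 1864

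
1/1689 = 1/1689 = 0.00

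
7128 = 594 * 12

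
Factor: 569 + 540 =1109 = 1109^1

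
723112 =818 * 884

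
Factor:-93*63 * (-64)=2^6 * 3^3*7^1 * 31^1 = 374976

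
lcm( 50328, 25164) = 50328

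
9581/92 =9581/92  =  104.14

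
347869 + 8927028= 9274897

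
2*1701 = 3402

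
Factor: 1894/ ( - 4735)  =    -  2/5 =- 2^1*5^(-1)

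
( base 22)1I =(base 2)101000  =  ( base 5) 130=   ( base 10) 40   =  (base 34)16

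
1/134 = 1/134 = 0.01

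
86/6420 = 43/3210 = 0.01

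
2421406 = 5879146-3457740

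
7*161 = 1127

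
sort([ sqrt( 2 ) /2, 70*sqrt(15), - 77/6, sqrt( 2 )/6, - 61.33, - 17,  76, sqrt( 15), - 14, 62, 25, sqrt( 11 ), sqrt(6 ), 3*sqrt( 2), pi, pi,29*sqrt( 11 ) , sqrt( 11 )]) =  [-61.33 ,- 17,  -  14,-77/6, sqrt( 2 )/6, sqrt( 2 ) /2,sqrt( 6), pi,pi , sqrt ( 11), sqrt (11 ), sqrt( 15 ),  3*sqrt ( 2),25, 62, 76, 29*sqrt( 11),70*sqrt( 15)] 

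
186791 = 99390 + 87401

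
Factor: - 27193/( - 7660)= 71/20=2^ (-2)*5^( - 1)*71^1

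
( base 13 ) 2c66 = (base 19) I08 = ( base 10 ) 6506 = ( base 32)6ba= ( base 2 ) 1100101101010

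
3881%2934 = 947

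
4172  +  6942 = 11114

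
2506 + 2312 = 4818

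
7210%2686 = 1838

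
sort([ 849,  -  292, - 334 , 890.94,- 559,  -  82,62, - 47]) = [ - 559,  -  334, - 292, - 82, - 47, 62,  849,890.94] 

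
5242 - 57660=- 52418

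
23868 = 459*52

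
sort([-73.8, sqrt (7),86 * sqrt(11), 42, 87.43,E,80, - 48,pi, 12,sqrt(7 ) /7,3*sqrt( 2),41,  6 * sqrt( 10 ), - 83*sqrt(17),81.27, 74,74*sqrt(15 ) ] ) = [ - 83*sqrt( 17 ),  -  73.8, - 48,  sqrt(7) /7,sqrt( 7),  E, pi,3*sqrt( 2), 12, 6*sqrt ( 10),41, 42,74, 80,81.27 , 87.43,86*sqrt(11), 74*sqrt(15)]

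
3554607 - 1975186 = 1579421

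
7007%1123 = 269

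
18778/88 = 213 + 17/44 = 213.39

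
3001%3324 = 3001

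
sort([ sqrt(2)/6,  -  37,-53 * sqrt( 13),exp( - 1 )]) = [ - 53 * sqrt( 13 ) , - 37,  sqrt( 2 )/6 , exp( - 1)]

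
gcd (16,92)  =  4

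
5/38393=5/38393 = 0.00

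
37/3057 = 37/3057 = 0.01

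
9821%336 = 77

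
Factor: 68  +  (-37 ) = 31^1 = 31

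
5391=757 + 4634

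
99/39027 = 33/13009 = 0.00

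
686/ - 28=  - 25+1/2 = - 24.50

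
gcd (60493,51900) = 1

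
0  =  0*7117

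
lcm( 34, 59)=2006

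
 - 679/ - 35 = 97/5 = 19.40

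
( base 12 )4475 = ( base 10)7577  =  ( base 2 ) 1110110011001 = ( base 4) 1312121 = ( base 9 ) 11348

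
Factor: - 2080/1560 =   -  4/3 =- 2^2 * 3^(  -  1)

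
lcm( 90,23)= 2070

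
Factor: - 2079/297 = -7^1 = - 7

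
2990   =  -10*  ( - 299)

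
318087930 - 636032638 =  - 317944708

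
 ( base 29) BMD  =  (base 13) 4679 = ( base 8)23256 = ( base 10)9902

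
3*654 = 1962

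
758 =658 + 100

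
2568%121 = 27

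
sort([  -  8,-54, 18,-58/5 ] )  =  [ - 54, - 58/5,  -  8 , 18 ] 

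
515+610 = 1125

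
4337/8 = 4337/8 = 542.12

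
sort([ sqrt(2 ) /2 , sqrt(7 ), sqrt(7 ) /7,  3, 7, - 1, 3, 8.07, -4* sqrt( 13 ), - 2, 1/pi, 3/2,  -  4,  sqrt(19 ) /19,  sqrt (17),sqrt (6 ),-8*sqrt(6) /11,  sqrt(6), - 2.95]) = [-4*sqrt( 13 ), - 4, - 2.95, - 2,-8 * sqrt(6)/11, - 1 , sqrt( 19)/19, 1/pi, sqrt(7 ) /7, sqrt( 2 ) /2,  3/2,  sqrt(6), sqrt (6), sqrt( 7 ) , 3,3, sqrt(17 ), 7 , 8.07]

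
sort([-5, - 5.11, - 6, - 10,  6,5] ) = [ - 10 , - 6, - 5.11, - 5,5,6 ]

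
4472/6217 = 4472/6217 = 0.72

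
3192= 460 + 2732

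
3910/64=1955/32= 61.09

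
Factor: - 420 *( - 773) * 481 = 2^2*3^1*5^1*7^1 * 13^1*37^1*773^1 = 156161460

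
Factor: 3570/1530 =7/3  =  3^ ( - 1)*7^1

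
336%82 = 8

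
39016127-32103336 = 6912791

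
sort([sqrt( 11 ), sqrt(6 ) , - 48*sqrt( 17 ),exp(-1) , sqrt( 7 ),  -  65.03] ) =[  -  48*sqrt( 17), -65.03,exp (  -  1) , sqrt(6 ), sqrt( 7 ), sqrt( 11 )]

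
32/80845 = 32/80845 =0.00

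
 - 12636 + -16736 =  - 29372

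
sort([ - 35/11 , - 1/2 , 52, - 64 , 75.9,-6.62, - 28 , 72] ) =[-64, -28,-6.62, - 35/11,-1/2,52, 72,  75.9]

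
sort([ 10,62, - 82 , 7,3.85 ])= [-82, 3.85 , 7, 10 , 62] 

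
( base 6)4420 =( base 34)U0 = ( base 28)18C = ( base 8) 1774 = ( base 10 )1020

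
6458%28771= 6458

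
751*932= 699932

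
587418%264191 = 59036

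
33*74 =2442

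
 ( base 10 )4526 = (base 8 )10656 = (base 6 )32542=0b1000110101110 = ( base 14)1914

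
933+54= 987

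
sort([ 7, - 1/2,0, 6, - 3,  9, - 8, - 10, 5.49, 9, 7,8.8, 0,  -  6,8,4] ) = [  -  10, - 8, - 6, - 3, - 1/2, 0, 0,4, 5.49 , 6 , 7, 7, 8, 8.8, 9,9]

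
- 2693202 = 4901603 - 7594805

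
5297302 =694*7633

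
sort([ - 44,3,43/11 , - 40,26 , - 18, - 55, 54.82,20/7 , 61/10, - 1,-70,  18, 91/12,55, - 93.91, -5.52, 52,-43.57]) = [ - 93.91,-70,-55, -44, - 43.57, - 40, - 18,  -  5.52 , - 1,20/7, 3, 43/11, 61/10,91/12, 18,26,  52, 54.82, 55 ] 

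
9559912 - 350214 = 9209698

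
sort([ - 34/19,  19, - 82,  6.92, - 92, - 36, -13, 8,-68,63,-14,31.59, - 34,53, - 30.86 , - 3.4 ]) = [ - 92,  -  82,- 68 ,-36, - 34, - 30.86,  -  14, - 13,  -  3.4, - 34/19,6.92, 8,19,31.59, 53,63]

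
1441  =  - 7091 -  - 8532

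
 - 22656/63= - 360 + 8/21 = - 359.62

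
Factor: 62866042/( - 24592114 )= -31433021/12296057= - 31^(-1 )*977^1*32173^1*396647^ (-1 ) 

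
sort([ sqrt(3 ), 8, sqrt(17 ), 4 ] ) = [sqrt(3 ) , 4,sqrt( 17), 8 ] 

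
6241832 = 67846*92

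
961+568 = 1529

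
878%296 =286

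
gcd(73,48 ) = 1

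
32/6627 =32/6627=0.00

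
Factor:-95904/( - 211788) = 2^3*3^1*53^( - 1)=24/53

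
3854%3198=656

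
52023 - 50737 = 1286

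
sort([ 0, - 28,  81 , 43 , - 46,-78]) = [ - 78,  -  46, - 28,0, 43,81]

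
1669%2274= 1669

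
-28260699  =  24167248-52427947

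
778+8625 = 9403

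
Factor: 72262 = 2^1*36131^1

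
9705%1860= 405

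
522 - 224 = 298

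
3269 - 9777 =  - 6508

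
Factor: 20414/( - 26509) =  - 2^1* 7^( - 2)*59^1*173^1*541^( - 1)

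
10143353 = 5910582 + 4232771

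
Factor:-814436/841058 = -2^1 * 7^1*59^1*853^( - 1 ) = - 826/853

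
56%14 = 0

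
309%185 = 124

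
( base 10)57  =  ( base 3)2010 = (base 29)1S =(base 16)39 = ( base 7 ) 111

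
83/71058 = 83/71058 = 0.00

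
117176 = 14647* 8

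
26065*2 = 52130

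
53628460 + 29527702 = 83156162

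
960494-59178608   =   - 58218114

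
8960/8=1120 = 1120.00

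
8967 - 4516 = 4451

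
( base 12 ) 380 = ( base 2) 1000010000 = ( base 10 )528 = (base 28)io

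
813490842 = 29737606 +783753236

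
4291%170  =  41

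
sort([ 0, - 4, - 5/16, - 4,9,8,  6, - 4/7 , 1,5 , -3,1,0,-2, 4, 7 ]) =[  -  4, - 4, - 3, - 2,  -  4/7,- 5/16, 0,0,1,1,4, 5,6,7,8,9] 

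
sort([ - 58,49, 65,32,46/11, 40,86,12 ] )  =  [ - 58,46/11,12,32, 40, 49,65,86]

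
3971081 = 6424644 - 2453563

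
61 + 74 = 135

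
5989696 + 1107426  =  7097122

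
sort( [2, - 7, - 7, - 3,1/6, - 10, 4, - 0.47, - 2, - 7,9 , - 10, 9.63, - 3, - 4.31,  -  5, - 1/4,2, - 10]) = [ - 10, - 10, - 10, - 7, - 7, - 7, - 5, - 4.31, - 3, - 3 , - 2, - 0.47, - 1/4, 1/6,2,2,4 , 9,  9.63]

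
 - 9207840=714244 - 9922084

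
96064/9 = 96064/9 = 10673.78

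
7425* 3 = 22275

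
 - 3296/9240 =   -  1+743/1155 = - 0.36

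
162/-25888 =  - 1 + 12863/12944=-0.01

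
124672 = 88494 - - 36178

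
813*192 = 156096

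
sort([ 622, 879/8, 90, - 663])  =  [ - 663  ,  90,879/8,622]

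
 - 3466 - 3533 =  - 6999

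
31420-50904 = -19484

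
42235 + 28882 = 71117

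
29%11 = 7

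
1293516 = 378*3422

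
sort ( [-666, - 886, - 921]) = [ - 921, - 886,  -  666 ] 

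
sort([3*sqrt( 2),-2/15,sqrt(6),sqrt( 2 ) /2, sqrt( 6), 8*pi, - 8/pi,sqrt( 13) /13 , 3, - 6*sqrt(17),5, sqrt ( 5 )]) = [ - 6*sqrt( 17), - 8/pi ,  -  2/15,sqrt(13) /13, sqrt( 2)/2,sqrt( 5), sqrt( 6 ),  sqrt( 6), 3,3*sqrt(2 ),  5,8 *pi ] 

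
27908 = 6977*4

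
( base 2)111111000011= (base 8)7703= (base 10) 4035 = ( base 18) C83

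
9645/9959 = 9645/9959 = 0.97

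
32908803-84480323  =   - 51571520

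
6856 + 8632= 15488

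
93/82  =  93/82 = 1.13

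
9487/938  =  10 + 107/938 = 10.11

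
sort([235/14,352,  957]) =[ 235/14 , 352,  957]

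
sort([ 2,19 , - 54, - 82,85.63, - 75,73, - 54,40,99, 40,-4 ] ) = [ - 82, - 75, - 54 ,-54, - 4,2,19, 40,40,73, 85.63,99]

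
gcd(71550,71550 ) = 71550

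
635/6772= 635/6772   =  0.09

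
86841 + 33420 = 120261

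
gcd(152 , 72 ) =8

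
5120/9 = 5120/9 =568.89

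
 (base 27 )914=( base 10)6592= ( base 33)61P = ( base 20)g9c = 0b1100111000000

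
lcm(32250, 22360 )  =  1677000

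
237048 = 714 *332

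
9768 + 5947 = 15715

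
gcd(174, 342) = 6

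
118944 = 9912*12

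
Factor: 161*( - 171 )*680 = - 2^3 * 3^2*5^1*7^1 * 17^1*19^1*23^1 = - 18721080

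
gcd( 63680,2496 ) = 64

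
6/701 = 6/701 = 0.01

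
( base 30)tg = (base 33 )qs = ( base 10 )886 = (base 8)1566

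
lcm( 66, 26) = 858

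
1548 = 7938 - 6390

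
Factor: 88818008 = 2^3*19^1*499^1 * 1171^1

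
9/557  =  9/557=0.02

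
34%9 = 7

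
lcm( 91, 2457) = 2457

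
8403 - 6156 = 2247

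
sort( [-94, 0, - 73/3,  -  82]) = [ -94, - 82, - 73/3,0 ]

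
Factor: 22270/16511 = 2^1*5^1*11^(-1 )*17^1*19^( - 1 )*79^( - 1)*131^1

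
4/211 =4/211 = 0.02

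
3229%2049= 1180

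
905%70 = 65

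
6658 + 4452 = 11110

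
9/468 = 1/52 =0.02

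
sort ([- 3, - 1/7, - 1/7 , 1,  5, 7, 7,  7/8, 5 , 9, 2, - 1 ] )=[ - 3 , - 1 , - 1/7, - 1/7,  7/8, 1,2,5, 5,7,7, 9] 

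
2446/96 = 25 + 23/48 = 25.48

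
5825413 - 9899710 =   -  4074297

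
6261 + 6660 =12921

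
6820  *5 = 34100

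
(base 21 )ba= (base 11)1aa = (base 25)9g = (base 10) 241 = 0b11110001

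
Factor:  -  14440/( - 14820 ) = 38/39= 2^1*3^ (-1 ) * 13^(-1 )*19^1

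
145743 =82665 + 63078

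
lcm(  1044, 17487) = 69948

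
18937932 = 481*39372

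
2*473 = 946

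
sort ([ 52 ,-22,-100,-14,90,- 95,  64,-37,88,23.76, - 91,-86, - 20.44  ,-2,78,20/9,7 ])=[-100, - 95,  -  91, - 86, - 37, -22, - 20.44, - 14, - 2,20/9,7, 23.76, 52,64,78, 88, 90]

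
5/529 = 5/529 = 0.01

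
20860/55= 379  +  3/11 = 379.27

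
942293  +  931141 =1873434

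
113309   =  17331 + 95978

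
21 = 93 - 72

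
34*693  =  23562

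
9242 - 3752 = 5490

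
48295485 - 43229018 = 5066467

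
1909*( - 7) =-13363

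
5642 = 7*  806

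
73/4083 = 73/4083 = 0.02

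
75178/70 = 1073 + 34/35= 1073.97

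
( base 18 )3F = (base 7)126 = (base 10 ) 69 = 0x45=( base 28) 2d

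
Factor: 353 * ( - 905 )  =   -5^1 * 181^1* 353^1  =  - 319465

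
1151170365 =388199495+762970870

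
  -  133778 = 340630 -474408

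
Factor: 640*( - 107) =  - 2^7*5^1 * 107^1 =- 68480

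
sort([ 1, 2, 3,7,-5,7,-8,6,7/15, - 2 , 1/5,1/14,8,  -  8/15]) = [  -  8, - 5, - 2, - 8/15,1/14, 1/5, 7/15,1,  2, 3,6,  7, 7,8] 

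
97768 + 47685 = 145453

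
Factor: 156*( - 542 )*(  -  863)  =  2^3*3^1*13^1*271^1 * 863^1 = 72968376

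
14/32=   7/16 = 0.44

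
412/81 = 412/81 = 5.09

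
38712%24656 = 14056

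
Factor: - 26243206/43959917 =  - 2^1 * 11^2*17^1*149^( - 1)*6379^1*295033^( - 1)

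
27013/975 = 27013/975 = 27.71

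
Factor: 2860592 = 2^4*7^1*25541^1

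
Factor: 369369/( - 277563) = - 3^1*7^1*41^1*647^ (  -  1) = -861/647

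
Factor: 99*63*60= 2^2*3^5 *5^1 * 7^1*11^1= 374220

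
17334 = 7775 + 9559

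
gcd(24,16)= 8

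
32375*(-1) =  - 32375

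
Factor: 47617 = 17^1*2801^1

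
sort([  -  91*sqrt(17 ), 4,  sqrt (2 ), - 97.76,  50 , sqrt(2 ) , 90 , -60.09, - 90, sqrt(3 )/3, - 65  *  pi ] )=[ - 91*sqrt(17 ), - 65*pi, - 97.76, - 90, - 60.09,  sqrt (3) /3, sqrt (2 ), sqrt( 2 ),4, 50, 90]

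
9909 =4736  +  5173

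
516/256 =129/64 = 2.02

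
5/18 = 5/18   =  0.28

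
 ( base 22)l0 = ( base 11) 390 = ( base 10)462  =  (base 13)297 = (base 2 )111001110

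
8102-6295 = 1807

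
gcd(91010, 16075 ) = 5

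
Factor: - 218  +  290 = 72 = 2^3*3^2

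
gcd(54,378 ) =54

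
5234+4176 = 9410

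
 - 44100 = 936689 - 980789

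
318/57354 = 53/9559 =0.01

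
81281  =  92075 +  - 10794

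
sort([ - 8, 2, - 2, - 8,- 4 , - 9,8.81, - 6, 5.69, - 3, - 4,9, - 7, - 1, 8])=[ - 9, - 8, - 8,  -  7, - 6, - 4, - 4, - 3 , - 2, - 1, 2, 5.69,  8,8.81 , 9]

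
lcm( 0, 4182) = 0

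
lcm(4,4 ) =4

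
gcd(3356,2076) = 4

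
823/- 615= - 2 + 407/615 =-  1.34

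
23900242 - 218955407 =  - 195055165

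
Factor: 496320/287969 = 960/557 = 2^6*3^1 * 5^1*557^(-1 )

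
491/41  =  491/41 = 11.98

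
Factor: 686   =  2^1*7^3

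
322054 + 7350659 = 7672713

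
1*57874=57874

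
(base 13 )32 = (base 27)1e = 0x29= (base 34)17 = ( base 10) 41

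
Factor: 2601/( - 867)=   -  3 = -  3^1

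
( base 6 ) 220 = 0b1010100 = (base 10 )84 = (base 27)33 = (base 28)30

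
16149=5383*3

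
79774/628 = 127+ 9/314= 127.03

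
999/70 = 14 + 19/70 = 14.27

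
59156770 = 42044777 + 17111993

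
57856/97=57856/97 = 596.45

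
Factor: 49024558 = 2^1*11^1 * 29^1*43^1*1787^1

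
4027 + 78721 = 82748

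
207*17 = 3519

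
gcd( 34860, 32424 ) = 84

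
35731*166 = 5931346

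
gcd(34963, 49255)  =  1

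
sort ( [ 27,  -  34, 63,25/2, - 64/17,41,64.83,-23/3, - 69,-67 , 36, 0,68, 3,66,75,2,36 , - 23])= [-69,-67, - 34 , - 23,-23/3, - 64/17,0,2, 3,25/2,27,  36 , 36, 41 , 63,64.83, 66,68, 75]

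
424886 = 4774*89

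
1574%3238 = 1574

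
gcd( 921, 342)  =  3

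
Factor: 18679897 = 73^1*83^1*3083^1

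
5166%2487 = 192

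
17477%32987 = 17477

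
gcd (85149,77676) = 3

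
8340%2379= 1203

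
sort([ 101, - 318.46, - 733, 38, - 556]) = [ - 733, - 556, -318.46,38 , 101] 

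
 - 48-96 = - 144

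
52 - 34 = 18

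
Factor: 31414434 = 2^1*3^1*101^1 * 51839^1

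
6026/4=1506 + 1/2= 1506.50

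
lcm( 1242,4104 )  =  94392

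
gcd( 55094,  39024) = 2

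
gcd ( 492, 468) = 12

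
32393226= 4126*7851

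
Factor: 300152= 2^3*17^1 *2207^1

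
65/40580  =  13/8116 =0.00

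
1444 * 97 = 140068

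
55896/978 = 57 + 25/163  =  57.15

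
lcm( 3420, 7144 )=321480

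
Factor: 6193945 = 5^1*1238789^1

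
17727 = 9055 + 8672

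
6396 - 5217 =1179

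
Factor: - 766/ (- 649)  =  2^1 *11^(  -  1 )* 59^( - 1)*383^1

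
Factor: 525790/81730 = 11^( - 1 )*743^(-1 )*52579^1 = 52579/8173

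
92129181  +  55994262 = 148123443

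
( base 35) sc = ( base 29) 156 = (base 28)17C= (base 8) 1740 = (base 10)992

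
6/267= 2/89 = 0.02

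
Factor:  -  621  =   - 3^3*23^1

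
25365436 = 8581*2956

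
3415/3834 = 3415/3834 = 0.89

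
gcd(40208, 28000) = 112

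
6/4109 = 6/4109 = 0.00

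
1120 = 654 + 466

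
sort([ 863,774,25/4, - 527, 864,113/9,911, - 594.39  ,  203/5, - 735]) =[ - 735,-594.39, - 527, 25/4,113/9,  203/5,  774, 863,864,  911 ] 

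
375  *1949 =730875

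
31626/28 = 1129+1/2  =  1129.50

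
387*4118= 1593666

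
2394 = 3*798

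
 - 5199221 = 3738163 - 8937384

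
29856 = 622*48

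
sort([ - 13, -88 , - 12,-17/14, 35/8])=[ -88,-13 , - 12, - 17/14,35/8]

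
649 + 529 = 1178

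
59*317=18703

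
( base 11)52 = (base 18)33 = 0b111001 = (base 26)25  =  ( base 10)57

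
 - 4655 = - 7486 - -2831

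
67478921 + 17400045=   84878966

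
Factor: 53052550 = 2^1*5^2 * 491^1*2161^1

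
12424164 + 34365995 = 46790159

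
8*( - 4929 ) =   -  39432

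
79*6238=492802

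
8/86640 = 1/10830 = 0.00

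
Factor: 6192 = 2^4* 3^2*43^1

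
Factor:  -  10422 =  - 2^1*3^3 * 193^1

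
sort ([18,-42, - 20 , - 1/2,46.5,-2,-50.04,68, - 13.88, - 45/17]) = [ -50.04,-42, - 20, - 13.88, -45/17,- 2,-1/2, 18,46.5,68]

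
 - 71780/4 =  - 17945 = - 17945.00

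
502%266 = 236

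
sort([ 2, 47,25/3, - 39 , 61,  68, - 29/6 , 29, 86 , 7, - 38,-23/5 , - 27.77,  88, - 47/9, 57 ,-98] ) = [ - 98, - 39, - 38, - 27.77 ,  -  47/9, - 29/6 , - 23/5, 2,7 , 25/3,29, 47,  57,61 , 68,86 , 88 ] 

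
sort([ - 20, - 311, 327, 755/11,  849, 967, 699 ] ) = [ - 311, - 20,755/11,327, 699, 849, 967 ]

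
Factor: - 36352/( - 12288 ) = 71/24  =  2^( - 3 )  *3^( - 1)*71^1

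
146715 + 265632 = 412347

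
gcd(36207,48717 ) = 9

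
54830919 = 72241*759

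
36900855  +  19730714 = 56631569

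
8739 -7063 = 1676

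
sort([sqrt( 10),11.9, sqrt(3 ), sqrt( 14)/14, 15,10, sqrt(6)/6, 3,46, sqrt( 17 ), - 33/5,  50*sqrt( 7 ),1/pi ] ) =[  -  33/5, sqrt( 14 )/14 , 1/pi,sqrt( 6) /6, sqrt( 3 ), 3, sqrt( 10 ), sqrt(17), 10, 11.9,15, 46, 50*sqrt( 7 )]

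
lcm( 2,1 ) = 2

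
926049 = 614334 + 311715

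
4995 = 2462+2533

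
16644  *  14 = 233016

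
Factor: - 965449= -163^1*5923^1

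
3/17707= 3/17707   =  0.00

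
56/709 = 56/709 = 0.08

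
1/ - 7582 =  - 1/7582 = - 0.00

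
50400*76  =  3830400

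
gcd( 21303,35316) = 81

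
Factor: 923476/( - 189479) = -2^2*19^1*29^1*419^1 * 189479^ (- 1)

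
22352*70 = 1564640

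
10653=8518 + 2135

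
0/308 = 0 = 0.00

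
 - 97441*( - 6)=584646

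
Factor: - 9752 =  - 2^3*23^1*53^1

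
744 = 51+693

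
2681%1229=223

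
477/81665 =477/81665 =0.01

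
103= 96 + 7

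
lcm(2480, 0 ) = 0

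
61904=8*7738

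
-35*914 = - 31990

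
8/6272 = 1/784 = 0.00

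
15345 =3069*5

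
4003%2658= 1345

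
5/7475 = 1/1495= 0.00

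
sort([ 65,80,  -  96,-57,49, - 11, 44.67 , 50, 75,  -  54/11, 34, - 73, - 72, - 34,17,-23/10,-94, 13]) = [  -  96, - 94, - 73, - 72, - 57, - 34, - 11, - 54/11,-23/10, 13, 17, 34, 44.67, 49,50, 65, 75, 80 ]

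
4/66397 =4/66397 = 0.00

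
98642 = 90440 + 8202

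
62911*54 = 3397194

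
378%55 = 48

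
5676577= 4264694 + 1411883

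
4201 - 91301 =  - 87100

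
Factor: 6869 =6869^1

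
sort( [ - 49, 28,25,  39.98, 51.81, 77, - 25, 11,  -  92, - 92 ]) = [ - 92,  -  92, - 49, - 25,11, 25, 28,39.98,51.81, 77 ] 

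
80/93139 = 80/93139  =  0.00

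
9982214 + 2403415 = 12385629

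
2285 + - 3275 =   -  990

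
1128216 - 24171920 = - 23043704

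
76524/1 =76524 = 76524.00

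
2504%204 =56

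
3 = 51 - 48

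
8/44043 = 8/44043 = 0.00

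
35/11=35/11=3.18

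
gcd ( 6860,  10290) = 3430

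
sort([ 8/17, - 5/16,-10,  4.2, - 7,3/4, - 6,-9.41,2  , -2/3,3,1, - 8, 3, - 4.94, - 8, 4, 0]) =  [-10 , - 9.41, - 8, - 8, - 7, - 6, - 4.94,  -  2/3, - 5/16,  0,8/17,3/4, 1,2, 3,3,4,4.2]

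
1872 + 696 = 2568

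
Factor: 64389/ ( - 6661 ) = -3^1*13^2*127^1*6661^( - 1 )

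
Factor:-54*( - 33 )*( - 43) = -76626 = -  2^1 * 3^4 * 11^1*43^1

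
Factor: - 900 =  - 2^2*3^2*5^2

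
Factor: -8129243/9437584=-2^ ( - 4 ) * 13^( - 1)*17^(-2) * 157^(  -  1) * 8129243^1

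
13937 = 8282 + 5655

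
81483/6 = 13580+1/2 =13580.50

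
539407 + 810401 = 1349808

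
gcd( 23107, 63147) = 7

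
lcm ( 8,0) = 0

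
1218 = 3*406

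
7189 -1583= 5606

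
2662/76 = 35  +  1/38 = 35.03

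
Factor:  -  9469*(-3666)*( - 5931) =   -  2^1*3^3*13^1 * 17^1*47^1* 557^1*659^1 = -  205884902574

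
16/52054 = 8/26027 = 0.00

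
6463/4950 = 1 + 1513/4950= 1.31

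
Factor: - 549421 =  - 549421^1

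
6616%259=141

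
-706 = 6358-7064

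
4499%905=879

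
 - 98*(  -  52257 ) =5121186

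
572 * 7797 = 4459884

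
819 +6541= 7360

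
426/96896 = 213/48448 = 0.00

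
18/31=18/31= 0.58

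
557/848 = 557/848=0.66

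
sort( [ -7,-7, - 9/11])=[ - 7, - 7,  -  9/11]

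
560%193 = 174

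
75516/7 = 10788 = 10788.00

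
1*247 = 247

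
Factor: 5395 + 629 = 6024=2^3*3^1*251^1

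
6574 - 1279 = 5295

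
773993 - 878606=-104613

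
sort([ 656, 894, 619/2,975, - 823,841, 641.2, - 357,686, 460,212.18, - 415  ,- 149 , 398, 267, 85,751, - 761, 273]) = [  -  823,  -  761, - 415  , -357, - 149,85,212.18,  267, 273 , 619/2,  398, 460,641.2, 656,686,751, 841 , 894,975] 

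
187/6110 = 187/6110 = 0.03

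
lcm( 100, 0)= 0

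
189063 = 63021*3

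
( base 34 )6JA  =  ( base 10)7592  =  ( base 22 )FF2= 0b1110110101000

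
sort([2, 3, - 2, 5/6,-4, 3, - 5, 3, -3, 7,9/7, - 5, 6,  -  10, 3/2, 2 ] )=[ - 10 , - 5, - 5,-4 , - 3,  -  2, 5/6,9/7,3/2, 2, 2 , 3, 3,3, 6,7] 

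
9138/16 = 4569/8 = 571.12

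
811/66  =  811/66 = 12.29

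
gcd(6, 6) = 6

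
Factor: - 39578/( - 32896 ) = 2^( - 6)*7^1*11^1= 77/64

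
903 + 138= 1041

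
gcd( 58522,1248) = 2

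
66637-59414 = 7223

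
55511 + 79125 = 134636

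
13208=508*26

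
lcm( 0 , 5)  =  0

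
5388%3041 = 2347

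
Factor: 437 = 19^1 * 23^1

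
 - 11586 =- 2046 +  - 9540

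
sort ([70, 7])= [ 7, 70]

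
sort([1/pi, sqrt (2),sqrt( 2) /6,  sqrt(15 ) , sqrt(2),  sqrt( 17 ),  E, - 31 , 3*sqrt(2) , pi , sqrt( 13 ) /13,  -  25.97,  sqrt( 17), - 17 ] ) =[ - 31, - 25.97, - 17, sqrt( 2)/6, sqrt(13) /13,1/pi, sqrt(2),  sqrt(2 ),E , pi, sqrt( 15 ), sqrt( 17),  sqrt(17),3*sqrt (2) ] 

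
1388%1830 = 1388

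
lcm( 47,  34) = 1598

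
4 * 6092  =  24368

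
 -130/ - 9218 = 65/4609 = 0.01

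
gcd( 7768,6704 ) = 8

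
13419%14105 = 13419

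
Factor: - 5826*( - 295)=2^1*3^1*5^1*59^1*971^1= 1718670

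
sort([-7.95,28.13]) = [ - 7.95,28.13]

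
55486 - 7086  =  48400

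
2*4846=9692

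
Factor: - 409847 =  - 233^1*1759^1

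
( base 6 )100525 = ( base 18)16AH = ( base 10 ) 7973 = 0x1f25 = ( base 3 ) 101221022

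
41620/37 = 1124 + 32/37 = 1124.86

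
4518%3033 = 1485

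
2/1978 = 1/989 = 0.00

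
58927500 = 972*60625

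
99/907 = 99/907  =  0.11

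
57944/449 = 57944/449 = 129.05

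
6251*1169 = 7307419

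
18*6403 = 115254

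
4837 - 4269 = 568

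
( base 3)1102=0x26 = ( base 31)17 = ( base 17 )24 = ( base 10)38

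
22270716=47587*468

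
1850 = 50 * 37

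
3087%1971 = 1116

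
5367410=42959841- 37592431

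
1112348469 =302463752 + 809884717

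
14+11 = 25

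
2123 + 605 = 2728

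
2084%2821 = 2084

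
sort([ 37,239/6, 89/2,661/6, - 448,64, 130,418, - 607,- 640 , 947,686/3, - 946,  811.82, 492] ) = [ - 946, - 640,-607,- 448, 37,  239/6,89/2, 64, 661/6,130,686/3, 418, 492,811.82, 947] 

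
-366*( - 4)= 1464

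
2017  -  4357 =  - 2340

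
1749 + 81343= 83092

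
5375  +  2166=7541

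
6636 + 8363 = 14999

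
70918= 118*601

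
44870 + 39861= 84731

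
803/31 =25 + 28/31 = 25.90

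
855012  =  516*1657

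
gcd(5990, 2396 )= 1198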